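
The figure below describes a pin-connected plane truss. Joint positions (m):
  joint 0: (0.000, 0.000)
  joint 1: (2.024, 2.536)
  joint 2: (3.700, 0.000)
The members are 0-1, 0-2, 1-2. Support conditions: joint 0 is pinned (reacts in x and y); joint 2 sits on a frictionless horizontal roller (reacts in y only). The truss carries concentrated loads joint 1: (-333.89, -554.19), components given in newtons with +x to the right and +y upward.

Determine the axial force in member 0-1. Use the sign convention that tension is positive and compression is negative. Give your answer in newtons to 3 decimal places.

-613.983

N=3 nodes, M=3 members, R=3 reactions → 2N=6, M+R=6
member 0 (0-1): L=3.2447, (cx,cy)=(0.6238,0.7816)
member 1 (0-2): L=3.7000, (cx,cy)=(1.0000,0.0000)
member 2 (1-2): L=3.0398, (cx,cy)=(0.5514,-0.8343)
solve A·x = −loads:
  F[0-1] = -613.9832 N (compression)
  F[0-2] = +49.1082 N (tension)
  F[1-2] = -89.0681 N (compression)
  Rx@0 = +333.8900 N
  Ry@0 = +479.8831 N
  Ry@2 = +74.3069 N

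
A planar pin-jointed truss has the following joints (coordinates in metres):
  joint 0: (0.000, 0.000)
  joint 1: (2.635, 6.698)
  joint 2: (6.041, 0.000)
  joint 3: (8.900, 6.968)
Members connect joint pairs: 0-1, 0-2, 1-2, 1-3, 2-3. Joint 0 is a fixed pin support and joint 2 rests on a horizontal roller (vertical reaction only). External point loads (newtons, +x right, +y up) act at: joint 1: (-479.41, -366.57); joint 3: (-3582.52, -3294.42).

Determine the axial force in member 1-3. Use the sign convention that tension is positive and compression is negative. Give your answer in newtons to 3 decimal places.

N=4 nodes, M=5 members, R=3 reactions → 2N=8, M+R=8
member 0 (0-1): L=7.1977, (cx,cy)=(0.3661,0.9306)
member 1 (0-2): L=6.0410, (cx,cy)=(1.0000,0.0000)
member 2 (1-2): L=7.5143, (cx,cy)=(0.4533,-0.8914)
member 3 (1-3): L=6.2708, (cx,cy)=(0.9991,0.0431)
member 4 (2-3): L=7.5317, (cx,cy)=(0.3796,0.9252)
solve A·x = −loads:
  F[0-1] = -3558.3778 N (compression)
  F[0-2] = -2759.2407 N (compression)
  F[1-2] = +3193.8520 N (tension)
  F[1-3] = -2273.0702 N (compression)
  F[2-3] = -3455.1572 N (compression)
  Rx@0 = +4061.9300 N
  Ry@0 = +3311.3521 N
  Ry@2 = +349.6379 N

-2273.070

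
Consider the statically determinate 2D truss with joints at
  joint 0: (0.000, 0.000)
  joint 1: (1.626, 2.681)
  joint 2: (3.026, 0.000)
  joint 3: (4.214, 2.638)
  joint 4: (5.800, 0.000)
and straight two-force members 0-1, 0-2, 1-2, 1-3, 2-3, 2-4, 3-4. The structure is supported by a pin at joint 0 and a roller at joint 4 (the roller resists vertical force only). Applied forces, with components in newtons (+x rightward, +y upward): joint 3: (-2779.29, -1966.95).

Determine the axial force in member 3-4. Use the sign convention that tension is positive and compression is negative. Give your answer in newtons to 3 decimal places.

-192.516

N=5 nodes, M=7 members, R=3 reactions → 2N=10, M+R=10
member 0 (0-1): L=3.1355, (cx,cy)=(0.5186,0.8550)
member 1 (0-2): L=3.0260, (cx,cy)=(1.0000,0.0000)
member 2 (1-2): L=3.0245, (cx,cy)=(0.4629,-0.8864)
member 3 (1-3): L=2.5884, (cx,cy)=(0.9999,-0.0166)
member 4 (2-3): L=2.8932, (cx,cy)=(0.4106,0.9118)
member 5 (2-4): L=2.7740, (cx,cy)=(1.0000,0.0000)
member 6 (3-4): L=3.0781, (cx,cy)=(0.5153,-0.8570)
solve A·x = −loads:
  F[0-1] = -2107.4656 N (compression)
  F[0-2] = -1686.4210 N (compression)
  F[1-2] = +2071.3045 N (tension)
  F[1-3] = -2051.9225 N (compression)
  F[2-3] = -2013.6378 N (compression)
  F[2-4] = +99.1960 N (tension)
  F[3-4] = -192.5165 N (compression)
  Rx@0 = +2779.2900 N
  Ry@0 = +1801.9568 N
  Ry@4 = +164.9932 N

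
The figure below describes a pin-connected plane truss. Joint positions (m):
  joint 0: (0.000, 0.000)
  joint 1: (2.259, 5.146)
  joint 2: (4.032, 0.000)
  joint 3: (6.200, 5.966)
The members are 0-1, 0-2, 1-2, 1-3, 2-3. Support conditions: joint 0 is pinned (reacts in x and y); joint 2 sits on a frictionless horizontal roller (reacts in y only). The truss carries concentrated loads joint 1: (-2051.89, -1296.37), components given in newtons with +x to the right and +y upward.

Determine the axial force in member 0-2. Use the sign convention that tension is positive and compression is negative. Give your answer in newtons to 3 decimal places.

N=4 nodes, M=5 members, R=3 reactions → 2N=8, M+R=8
member 0 (0-1): L=5.6200, (cx,cy)=(0.4020,0.9157)
member 1 (0-2): L=4.0320, (cx,cy)=(1.0000,0.0000)
member 2 (1-2): L=5.4429, (cx,cy)=(0.3257,-0.9455)
member 3 (1-3): L=4.0254, (cx,cy)=(0.9790,0.2037)
member 4 (2-3): L=6.3477, (cx,cy)=(0.3415,0.9399)
solve A·x = −loads:
  F[0-1] = -3482.5887 N (compression)
  F[0-2] = -652.0380 N (compression)
  F[1-2] = +2001.6688 N (tension)
  F[1-3] = -0.0000 N (compression)
  F[2-3] = +0.0000 N (tension)
  Rx@0 = +2051.8900 N
  Ry@0 = +3188.8616 N
  Ry@2 = -1892.4916 N

-652.038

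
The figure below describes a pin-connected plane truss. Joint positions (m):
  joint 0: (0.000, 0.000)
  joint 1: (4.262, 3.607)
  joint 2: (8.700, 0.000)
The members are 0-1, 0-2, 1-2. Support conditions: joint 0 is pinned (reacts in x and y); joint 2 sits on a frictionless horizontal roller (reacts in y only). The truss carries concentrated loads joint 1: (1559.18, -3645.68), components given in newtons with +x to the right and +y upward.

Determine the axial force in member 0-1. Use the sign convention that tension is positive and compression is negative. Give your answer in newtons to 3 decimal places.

N=3 nodes, M=3 members, R=3 reactions → 2N=6, M+R=6
member 0 (0-1): L=5.5835, (cx,cy)=(0.7633,0.6460)
member 1 (0-2): L=8.7000, (cx,cy)=(1.0000,0.0000)
member 2 (1-2): L=5.7189, (cx,cy)=(0.7760,-0.6307)
solve A·x = −loads:
  F[0-1] = -1878.1055 N (compression)
  F[0-2] = +2992.7852 N (tension)
  F[1-2] = -3856.5939 N (compression)
  Rx@0 = -1559.1800 N
  Ry@0 = +1213.2834 N
  Ry@2 = +2432.3966 N

-1878.106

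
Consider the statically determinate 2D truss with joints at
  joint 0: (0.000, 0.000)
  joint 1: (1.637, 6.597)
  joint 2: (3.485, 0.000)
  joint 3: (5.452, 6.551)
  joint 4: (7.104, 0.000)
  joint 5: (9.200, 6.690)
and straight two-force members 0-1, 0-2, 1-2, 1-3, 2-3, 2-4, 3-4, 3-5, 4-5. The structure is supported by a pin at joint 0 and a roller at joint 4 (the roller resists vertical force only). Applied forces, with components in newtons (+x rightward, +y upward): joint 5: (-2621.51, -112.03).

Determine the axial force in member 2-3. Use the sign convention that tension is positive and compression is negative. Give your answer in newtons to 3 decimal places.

-2559.362

N=6 nodes, M=9 members, R=3 reactions → 2N=12, M+R=12
member 0 (0-1): L=6.7971, (cx,cy)=(0.2408,0.9706)
member 1 (0-2): L=3.4850, (cx,cy)=(1.0000,0.0000)
member 2 (1-2): L=6.8509, (cx,cy)=(0.2697,-0.9629)
member 3 (1-3): L=3.8153, (cx,cy)=(0.9999,-0.0121)
member 4 (2-3): L=6.8399, (cx,cy)=(0.2876,0.9578)
member 5 (2-4): L=3.6190, (cx,cy)=(1.0000,0.0000)
member 6 (3-4): L=6.7561, (cx,cy)=(0.2445,-0.9696)
member 7 (3-5): L=3.7506, (cx,cy)=(0.9993,0.0371)
member 8 (4-5): L=7.0107, (cx,cy)=(0.2990,0.9543)
solve A·x = −loads:
  F[0-1] = -2509.5507 N (compression)
  F[0-2] = -2017.1123 N (compression)
  F[1-2] = +2545.6097 N (tension)
  F[1-3] = -1291.1536 N (compression)
  F[2-3] = -2559.3624 N (compression)
  F[2-4] = -594.4393 N (compression)
  F[3-4] = +2411.8475 N (tension)
  F[3-5] = -2618.6152 N (compression)
  F[4-5] = -15.6997 N (compression)
  Rx@0 = +2621.5100 N
  Ry@0 = +2435.6823 N
  Ry@4 = -2323.6523 N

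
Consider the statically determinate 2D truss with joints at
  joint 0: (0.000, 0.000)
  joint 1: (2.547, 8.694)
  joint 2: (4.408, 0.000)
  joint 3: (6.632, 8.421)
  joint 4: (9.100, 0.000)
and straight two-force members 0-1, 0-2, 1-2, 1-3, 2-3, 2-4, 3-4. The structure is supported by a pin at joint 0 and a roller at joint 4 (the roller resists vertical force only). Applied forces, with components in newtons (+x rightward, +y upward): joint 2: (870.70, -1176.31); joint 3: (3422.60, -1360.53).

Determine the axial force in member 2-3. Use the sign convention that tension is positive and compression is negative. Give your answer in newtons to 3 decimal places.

3561.438

N=5 nodes, M=7 members, R=3 reactions → 2N=10, M+R=10
member 0 (0-1): L=9.0594, (cx,cy)=(0.2811,0.9597)
member 1 (0-2): L=4.4080, (cx,cy)=(1.0000,0.0000)
member 2 (1-2): L=8.8909, (cx,cy)=(0.2093,-0.9778)
member 3 (1-3): L=4.0941, (cx,cy)=(0.9978,-0.0667)
member 4 (2-3): L=8.7097, (cx,cy)=(0.2553,0.9668)
member 5 (2-4): L=4.6920, (cx,cy)=(1.0000,0.0000)
member 6 (3-4): L=8.7752, (cx,cy)=(0.2812,-0.9596)
solve A·x = −loads:
  F[0-1] = +2283.8406 N (tension)
  F[0-2] = +3651.2114 N (tension)
  F[1-2] = -2318.4214 N (compression)
  F[1-3] = +1129.8815 N (tension)
  F[2-3] = +3561.4380 N (tension)
  F[2-4] = +1385.8323 N (tension)
  F[3-4] = -4927.4578 N (compression)
  Rx@0 = -4293.3000 N
  Ry@0 = -2191.7231 N
  Ry@4 = +4728.5631 N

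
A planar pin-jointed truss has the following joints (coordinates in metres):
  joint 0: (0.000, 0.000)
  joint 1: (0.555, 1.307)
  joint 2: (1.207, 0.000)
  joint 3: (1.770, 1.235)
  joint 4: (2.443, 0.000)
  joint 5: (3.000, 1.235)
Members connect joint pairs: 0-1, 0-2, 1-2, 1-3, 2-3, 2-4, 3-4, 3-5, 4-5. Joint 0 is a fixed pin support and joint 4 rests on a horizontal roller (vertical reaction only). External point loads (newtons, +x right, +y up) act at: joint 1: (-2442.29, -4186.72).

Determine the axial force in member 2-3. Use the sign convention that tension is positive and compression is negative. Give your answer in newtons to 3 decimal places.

-368.117

N=6 nodes, M=9 members, R=3 reactions → 2N=12, M+R=12
member 0 (0-1): L=1.4200, (cx,cy)=(0.3909,0.9205)
member 1 (0-2): L=1.2070, (cx,cy)=(1.0000,0.0000)
member 2 (1-2): L=1.4606, (cx,cy)=(0.4464,-0.8948)
member 3 (1-3): L=1.2171, (cx,cy)=(0.9982,-0.0592)
member 4 (2-3): L=1.3573, (cx,cy)=(0.4148,0.9099)
member 5 (2-4): L=1.2360, (cx,cy)=(1.0000,0.0000)
member 6 (3-4): L=1.4065, (cx,cy)=(0.4785,-0.8781)
member 7 (3-5): L=1.2300, (cx,cy)=(1.0000,0.0000)
member 8 (4-5): L=1.3548, (cx,cy)=(0.4111,0.9116)
solve A·x = −loads:
  F[0-1] = -4934.7558 N (compression)
  F[0-2] = -513.5048 N (compression)
  F[1-2] = +374.3185 N (tension)
  F[1-3] = +347.0198 N (tension)
  F[2-3] = -368.1173 N (compression)
  F[2-4] = -193.7163 N (compression)
  F[3-4] = +404.8379 N (tension)
  F[3-5] = +0.0000 N (tension)
  F[4-5] = -0.0000 N (compression)
  Rx@0 = +2442.2900 N
  Ry@0 = +4542.2024 N
  Ry@4 = -355.4824 N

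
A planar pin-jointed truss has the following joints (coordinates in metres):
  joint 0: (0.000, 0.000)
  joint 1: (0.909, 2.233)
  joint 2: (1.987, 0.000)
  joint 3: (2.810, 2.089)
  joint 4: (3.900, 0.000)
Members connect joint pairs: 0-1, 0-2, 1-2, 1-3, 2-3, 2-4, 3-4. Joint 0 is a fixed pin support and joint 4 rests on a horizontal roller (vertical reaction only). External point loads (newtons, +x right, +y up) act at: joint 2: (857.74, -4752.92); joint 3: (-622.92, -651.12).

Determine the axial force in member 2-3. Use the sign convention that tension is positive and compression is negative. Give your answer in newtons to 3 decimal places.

1834.401

N=5 nodes, M=7 members, R=3 reactions → 2N=10, M+R=10
member 0 (0-1): L=2.4109, (cx,cy)=(0.3770,0.9262)
member 1 (0-2): L=1.9870, (cx,cy)=(1.0000,0.0000)
member 2 (1-2): L=2.4796, (cx,cy)=(0.4347,-0.9006)
member 3 (1-3): L=1.9064, (cx,cy)=(0.9971,-0.0755)
member 4 (2-3): L=2.2453, (cx,cy)=(0.3665,0.9304)
member 5 (2-4): L=1.9130, (cx,cy)=(1.0000,0.0000)
member 6 (3-4): L=2.3563, (cx,cy)=(0.4626,-0.8866)
solve A·x = −loads:
  F[0-1] = -3073.8614 N (compression)
  F[0-2] = +1393.7683 N (tension)
  F[1-2] = +3382.5877 N (tension)
  F[1-3] = -2637.0585 N (compression)
  F[2-3] = +1834.4009 N (tension)
  F[2-4] = +1334.2094 N (tension)
  F[3-4] = -2884.1845 N (compression)
  Rx@0 = -234.8200 N
  Ry@0 = +2847.0094 N
  Ry@4 = +2557.0306 N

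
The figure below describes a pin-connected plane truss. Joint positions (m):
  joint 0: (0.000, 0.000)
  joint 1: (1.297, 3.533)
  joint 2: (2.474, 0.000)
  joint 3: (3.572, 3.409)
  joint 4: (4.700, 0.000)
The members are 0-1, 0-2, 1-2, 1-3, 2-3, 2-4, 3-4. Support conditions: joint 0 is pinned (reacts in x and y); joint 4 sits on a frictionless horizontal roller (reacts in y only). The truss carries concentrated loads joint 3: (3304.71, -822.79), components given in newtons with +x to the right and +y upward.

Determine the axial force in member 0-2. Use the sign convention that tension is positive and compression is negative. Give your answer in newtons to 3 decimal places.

N=5 nodes, M=7 members, R=3 reactions → 2N=10, M+R=10
member 0 (0-1): L=3.7635, (cx,cy)=(0.3446,0.9387)
member 1 (0-2): L=2.4740, (cx,cy)=(1.0000,0.0000)
member 2 (1-2): L=3.7239, (cx,cy)=(0.3161,-0.9487)
member 3 (1-3): L=2.2784, (cx,cy)=(0.9985,-0.0544)
member 4 (2-3): L=3.5815, (cx,cy)=(0.3066,0.9518)
member 5 (2-4): L=2.2260, (cx,cy)=(1.0000,0.0000)
member 6 (3-4): L=3.5908, (cx,cy)=(0.3141,-0.9494)
solve A·x = −loads:
  F[0-1] = +2343.0299 N (tension)
  F[0-2] = +2497.2514 N (tension)
  F[1-2] = -2408.4676 N (compression)
  F[1-3] = +1571.0233 N (tension)
  F[2-3] = +2400.6025 N (tension)
  F[2-4] = +1000.0419 N (tension)
  F[3-4] = -3183.4446 N (compression)
  Rx@0 = -3304.7100 N
  Ry@0 = -2199.4998 N
  Ry@4 = +3022.2898 N

2497.251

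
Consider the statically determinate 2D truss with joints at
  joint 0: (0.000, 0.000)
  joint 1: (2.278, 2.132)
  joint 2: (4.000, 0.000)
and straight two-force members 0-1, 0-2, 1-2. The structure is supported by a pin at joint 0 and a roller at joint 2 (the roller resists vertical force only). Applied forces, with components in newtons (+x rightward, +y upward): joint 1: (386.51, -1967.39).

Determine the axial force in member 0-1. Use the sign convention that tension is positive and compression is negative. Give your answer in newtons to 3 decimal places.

N=3 nodes, M=3 members, R=3 reactions → 2N=6, M+R=6
member 0 (0-1): L=3.1200, (cx,cy)=(0.7301,0.6833)
member 1 (0-2): L=4.0000, (cx,cy)=(1.0000,0.0000)
member 2 (1-2): L=2.7406, (cx,cy)=(0.6283,-0.7779)
solve A·x = −loads:
  F[0-1] = -937.9927 N (compression)
  F[0-2] = +1071.3541 N (tension)
  F[1-2] = -1705.0626 N (compression)
  Rx@0 = -386.5100 N
  Ry@0 = +640.9516 N
  Ry@2 = +1326.4384 N

-937.993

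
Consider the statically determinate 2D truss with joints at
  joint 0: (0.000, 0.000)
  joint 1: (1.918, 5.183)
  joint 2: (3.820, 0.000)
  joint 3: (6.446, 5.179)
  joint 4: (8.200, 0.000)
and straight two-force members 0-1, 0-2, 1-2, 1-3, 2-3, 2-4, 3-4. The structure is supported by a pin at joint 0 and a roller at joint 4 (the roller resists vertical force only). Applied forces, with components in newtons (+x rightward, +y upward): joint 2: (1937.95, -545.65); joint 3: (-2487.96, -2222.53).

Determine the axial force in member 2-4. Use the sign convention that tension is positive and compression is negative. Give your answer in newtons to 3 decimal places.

145.617

N=5 nodes, M=7 members, R=3 reactions → 2N=10, M+R=10
member 0 (0-1): L=5.5265, (cx,cy)=(0.3471,0.9378)
member 1 (0-2): L=3.8200, (cx,cy)=(1.0000,0.0000)
member 2 (1-2): L=5.5210, (cx,cy)=(0.3445,-0.9388)
member 3 (1-3): L=4.5280, (cx,cy)=(1.0000,-0.0009)
member 4 (2-3): L=5.8067, (cx,cy)=(0.4522,0.8919)
member 5 (2-4): L=4.3800, (cx,cy)=(1.0000,0.0000)
member 6 (3-4): L=5.4680, (cx,cy)=(0.3208,-0.9472)
solve A·x = −loads:
  F[0-1] = -2493.1852 N (compression)
  F[0-2] = +315.2625 N (tension)
  F[1-2] = +2492.3115 N (tension)
  F[1-3] = -1723.8863 N (compression)
  F[2-3] = -2011.5440 N (compression)
  F[2-4] = +145.6167 N (tension)
  F[3-4] = -453.9485 N (compression)
  Rx@0 = +550.0100 N
  Ry@0 = +2338.2207 N
  Ry@4 = +429.9593 N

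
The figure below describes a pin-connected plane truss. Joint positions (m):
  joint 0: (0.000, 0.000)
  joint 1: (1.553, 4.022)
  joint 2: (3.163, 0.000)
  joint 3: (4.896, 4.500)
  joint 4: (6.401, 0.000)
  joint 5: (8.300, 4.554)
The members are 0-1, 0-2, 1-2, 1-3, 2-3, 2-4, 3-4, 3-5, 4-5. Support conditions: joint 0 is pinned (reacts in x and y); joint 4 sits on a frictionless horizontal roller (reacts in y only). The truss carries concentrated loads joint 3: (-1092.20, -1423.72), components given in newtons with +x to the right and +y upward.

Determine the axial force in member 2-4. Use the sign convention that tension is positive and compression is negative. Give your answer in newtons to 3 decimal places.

N=6 nodes, M=9 members, R=3 reactions → 2N=12, M+R=12
member 0 (0-1): L=4.3114, (cx,cy)=(0.3602,0.9329)
member 1 (0-2): L=3.1630, (cx,cy)=(1.0000,0.0000)
member 2 (1-2): L=4.3323, (cx,cy)=(0.3716,-0.9284)
member 3 (1-3): L=3.3770, (cx,cy)=(0.9899,0.1415)
member 4 (2-3): L=4.8222, (cx,cy)=(0.3594,0.9332)
member 5 (2-4): L=3.2380, (cx,cy)=(1.0000,0.0000)
member 6 (3-4): L=4.7450, (cx,cy)=(0.3172,-0.9484)
member 7 (3-5): L=3.4044, (cx,cy)=(0.9999,0.0159)
member 8 (4-5): L=4.9341, (cx,cy)=(0.3849,0.9230)
solve A·x = −loads:
  F[0-1] = -1181.9166 N (compression)
  F[0-2] = -666.4658 N (compression)
  F[1-2] = +1061.3183 N (tension)
  F[1-3] = -828.4928 N (compression)
  F[2-3] = -1055.8486 N (compression)
  F[2-4] = +107.4043 N (tension)
  F[3-4] = -338.6269 N (compression)
  F[3-5] = +0.0000 N (tension)
  F[4-5] = -0.0000 N (compression)
  Rx@0 = +1092.2000 N
  Ry@0 = +1102.5775 N
  Ry@4 = +321.1425 N

107.404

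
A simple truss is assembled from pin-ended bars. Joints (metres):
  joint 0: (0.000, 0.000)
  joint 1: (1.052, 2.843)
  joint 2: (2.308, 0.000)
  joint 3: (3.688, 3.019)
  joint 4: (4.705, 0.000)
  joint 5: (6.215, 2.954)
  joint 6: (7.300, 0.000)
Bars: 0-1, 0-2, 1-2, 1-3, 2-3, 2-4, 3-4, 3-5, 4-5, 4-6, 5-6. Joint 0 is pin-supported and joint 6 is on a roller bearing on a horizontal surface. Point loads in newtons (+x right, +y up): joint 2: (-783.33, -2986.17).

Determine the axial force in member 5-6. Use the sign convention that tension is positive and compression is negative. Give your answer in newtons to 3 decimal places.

N=7 nodes, M=11 members, R=3 reactions → 2N=14, M+R=14
member 0 (0-1): L=3.0314, (cx,cy)=(0.3470,0.9379)
member 1 (0-2): L=2.3080, (cx,cy)=(1.0000,0.0000)
member 2 (1-2): L=3.1081, (cx,cy)=(0.4041,-0.9147)
member 3 (1-3): L=2.6419, (cx,cy)=(0.9978,0.0666)
member 4 (2-3): L=3.3195, (cx,cy)=(0.4157,0.9095)
member 5 (2-4): L=2.3970, (cx,cy)=(1.0000,0.0000)
member 6 (3-4): L=3.1857, (cx,cy)=(0.3192,-0.9477)
member 7 (3-5): L=2.5278, (cx,cy)=(0.9997,-0.0257)
member 8 (4-5): L=3.3176, (cx,cy)=(0.4552,0.8904)
member 9 (4-6): L=2.5950, (cx,cy)=(1.0000,0.0000)
member 10 (5-6): L=3.1470, (cx,cy)=(0.3448,-0.9387)
solve A·x = −loads:
  F[0-1] = -2177.3681 N (compression)
  F[0-2] = -27.7071 N (compression)
  F[1-2] = +2114.9126 N (tension)
  F[1-3] = -1613.8602 N (compression)
  F[2-3] = +1156.2943 N (tension)
  F[2-4] = +1129.5673 N (tension)
  F[3-4] = -974.0311 N (compression)
  F[3-5] = -818.8887 N (compression)
  F[4-5] = +1036.6695 N (tension)
  F[4-6] = +346.7742 N (tension)
  F[5-6] = -1005.7912 N (compression)
  Rx@0 = +783.3300 N
  Ry@0 = +2042.0494 N
  Ry@6 = +944.1206 N

-1005.791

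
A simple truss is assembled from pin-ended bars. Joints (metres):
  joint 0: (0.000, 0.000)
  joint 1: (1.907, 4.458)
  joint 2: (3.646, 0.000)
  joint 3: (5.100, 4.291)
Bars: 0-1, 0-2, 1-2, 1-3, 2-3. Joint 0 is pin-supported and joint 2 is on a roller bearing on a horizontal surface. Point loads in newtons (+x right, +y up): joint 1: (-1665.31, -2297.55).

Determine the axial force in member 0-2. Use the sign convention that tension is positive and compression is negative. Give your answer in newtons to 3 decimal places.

-325.519

N=4 nodes, M=5 members, R=3 reactions → 2N=8, M+R=8
member 0 (0-1): L=4.8488, (cx,cy)=(0.3933,0.9194)
member 1 (0-2): L=3.6460, (cx,cy)=(1.0000,0.0000)
member 2 (1-2): L=4.7852, (cx,cy)=(0.3634,-0.9316)
member 3 (1-3): L=3.1974, (cx,cy)=(0.9986,-0.0522)
member 4 (2-3): L=4.5307, (cx,cy)=(0.3209,0.9471)
solve A·x = −loads:
  F[0-1] = -3406.5625 N (compression)
  F[0-2] = -325.5194 N (compression)
  F[1-2] = +895.7256 N (tension)
  F[1-3] = +0.0000 N (tension)
  F[2-3] = -0.0000 N (compression)
  Rx@0 = +1665.3100 N
  Ry@0 = +3132.0328 N
  Ry@2 = -834.4828 N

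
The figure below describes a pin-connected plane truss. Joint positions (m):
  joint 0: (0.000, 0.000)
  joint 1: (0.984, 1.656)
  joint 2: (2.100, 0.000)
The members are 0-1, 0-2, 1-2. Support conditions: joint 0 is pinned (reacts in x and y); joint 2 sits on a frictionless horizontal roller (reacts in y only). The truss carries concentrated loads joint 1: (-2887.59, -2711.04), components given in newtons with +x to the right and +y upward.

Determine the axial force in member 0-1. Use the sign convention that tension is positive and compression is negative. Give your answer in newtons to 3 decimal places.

N=3 nodes, M=3 members, R=3 reactions → 2N=6, M+R=6
member 0 (0-1): L=1.9263, (cx,cy)=(0.5108,0.8597)
member 1 (0-2): L=2.1000, (cx,cy)=(1.0000,0.0000)
member 2 (1-2): L=1.9969, (cx,cy)=(0.5589,-0.8293)
solve A·x = −loads:
  F[0-1] = -4324.6077 N (compression)
  F[0-2] = -678.4654 N (compression)
  F[1-2] = +1214.0309 N (tension)
  Rx@0 = +2887.5900 N
  Ry@0 = +3717.7951 N
  Ry@2 = -1006.7551 N

-4324.608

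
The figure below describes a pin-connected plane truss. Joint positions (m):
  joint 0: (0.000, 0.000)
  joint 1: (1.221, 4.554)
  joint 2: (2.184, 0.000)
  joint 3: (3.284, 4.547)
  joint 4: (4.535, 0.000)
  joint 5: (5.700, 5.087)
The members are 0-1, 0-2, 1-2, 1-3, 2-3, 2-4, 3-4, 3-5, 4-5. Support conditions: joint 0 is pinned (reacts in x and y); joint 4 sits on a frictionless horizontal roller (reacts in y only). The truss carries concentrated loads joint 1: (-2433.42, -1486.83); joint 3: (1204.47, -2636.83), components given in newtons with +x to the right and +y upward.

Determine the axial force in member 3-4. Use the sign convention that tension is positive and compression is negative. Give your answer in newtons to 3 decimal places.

-1113.703

N=6 nodes, M=9 members, R=3 reactions → 2N=12, M+R=12
member 0 (0-1): L=4.7148, (cx,cy)=(0.2590,0.9659)
member 1 (0-2): L=2.1840, (cx,cy)=(1.0000,0.0000)
member 2 (1-2): L=4.6547, (cx,cy)=(0.2069,-0.9784)
member 3 (1-3): L=2.0630, (cx,cy)=(1.0000,-0.0034)
member 4 (2-3): L=4.6782, (cx,cy)=(0.2351,0.9720)
member 5 (2-4): L=2.3510, (cx,cy)=(1.0000,0.0000)
member 6 (3-4): L=4.7160, (cx,cy)=(0.2653,-0.9642)
member 7 (3-5): L=2.4756, (cx,cy)=(0.9759,0.2181)
member 8 (4-5): L=5.2187, (cx,cy)=(0.2232,0.9748)
solve A·x = −loads:
  F[0-1] = -3157.5753 N (compression)
  F[0-2] = -411.2349 N (compression)
  F[1-2] = +1593.1302 N (tension)
  F[1-3] = +1286.1137 N (tension)
  F[2-3] = -1603.6237 N (compression)
  F[2-4] = +295.4318 N (tension)
  F[3-4] = -1113.7029 N (compression)
  F[3-5] = -0.0000 N (compression)
  F[4-5] = +0.0000 N (tension)
  Rx@0 = +1228.9500 N
  Ry@0 = +3049.8563 N
  Ry@4 = +1073.8037 N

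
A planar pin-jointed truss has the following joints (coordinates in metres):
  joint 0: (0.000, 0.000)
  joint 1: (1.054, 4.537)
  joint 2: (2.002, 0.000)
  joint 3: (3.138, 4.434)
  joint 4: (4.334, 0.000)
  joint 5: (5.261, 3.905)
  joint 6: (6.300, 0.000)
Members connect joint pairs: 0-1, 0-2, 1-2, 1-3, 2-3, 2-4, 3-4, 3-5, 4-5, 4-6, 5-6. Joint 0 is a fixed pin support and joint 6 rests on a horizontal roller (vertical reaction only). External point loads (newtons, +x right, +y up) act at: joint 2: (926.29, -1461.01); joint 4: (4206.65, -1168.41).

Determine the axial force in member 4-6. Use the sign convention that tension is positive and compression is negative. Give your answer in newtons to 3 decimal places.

N=7 nodes, M=11 members, R=3 reactions → 2N=14, M+R=14
member 0 (0-1): L=4.6578, (cx,cy)=(0.2263,0.9741)
member 1 (0-2): L=2.0020, (cx,cy)=(1.0000,0.0000)
member 2 (1-2): L=4.6350, (cx,cy)=(0.2045,-0.9789)
member 3 (1-3): L=2.0865, (cx,cy)=(0.9988,-0.0494)
member 4 (2-3): L=4.5772, (cx,cy)=(0.2482,0.9687)
member 5 (2-4): L=2.3320, (cx,cy)=(1.0000,0.0000)
member 6 (3-4): L=4.5925, (cx,cy)=(0.2604,-0.9655)
member 7 (3-5): L=2.1879, (cx,cy)=(0.9703,-0.2418)
member 8 (4-5): L=4.0135, (cx,cy)=(0.2310,0.9730)
member 9 (4-6): L=1.9660, (cx,cy)=(1.0000,0.0000)
member 10 (5-6): L=4.0409, (cx,cy)=(0.2571,-0.9664)
solve A·x = −loads:
  F[0-1] = -1397.6042 N (compression)
  F[0-2] = +5449.1984 N (tension)
  F[1-2] = +1421.3995 N (tension)
  F[1-3] = -607.7203 N (compression)
  F[2-3] = +71.9088 N (tension)
  F[2-4] = +4795.7826 N (tension)
  F[3-4] = +52.3418 N (tension)
  F[3-5] = -621.1944 N (compression)
  F[4-5] = +1148.9405 N (tension)
  F[4-6] = +337.3939 N (tension)
  F[5-6] = -1312.1860 N (compression)
  Rx@0 = -5132.9400 N
  Ry@0 = +1361.3516 N
  Ry@6 = +1268.0684 N

337.394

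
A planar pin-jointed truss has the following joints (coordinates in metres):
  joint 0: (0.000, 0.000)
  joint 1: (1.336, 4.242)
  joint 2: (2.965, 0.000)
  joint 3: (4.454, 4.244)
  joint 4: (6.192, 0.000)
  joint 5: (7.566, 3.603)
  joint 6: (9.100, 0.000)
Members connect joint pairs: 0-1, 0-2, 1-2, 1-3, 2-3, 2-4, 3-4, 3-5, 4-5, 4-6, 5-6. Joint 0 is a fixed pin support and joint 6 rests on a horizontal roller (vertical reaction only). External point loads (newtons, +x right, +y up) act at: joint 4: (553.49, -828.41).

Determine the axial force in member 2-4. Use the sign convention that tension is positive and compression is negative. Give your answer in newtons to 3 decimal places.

N=7 nodes, M=11 members, R=3 reactions → 2N=14, M+R=14
member 0 (0-1): L=4.4474, (cx,cy)=(0.3004,0.9538)
member 1 (0-2): L=2.9650, (cx,cy)=(1.0000,0.0000)
member 2 (1-2): L=4.5440, (cx,cy)=(0.3585,-0.9335)
member 3 (1-3): L=3.1180, (cx,cy)=(1.0000,0.0006)
member 4 (2-3): L=4.4976, (cx,cy)=(0.3311,0.9436)
member 5 (2-4): L=3.2270, (cx,cy)=(1.0000,0.0000)
member 6 (3-4): L=4.5861, (cx,cy)=(0.3790,-0.9254)
member 7 (3-5): L=3.1773, (cx,cy)=(0.9794,-0.2017)
member 8 (4-5): L=3.8561, (cx,cy)=(0.3563,0.9344)
member 9 (4-6): L=2.9080, (cx,cy)=(1.0000,0.0000)
member 10 (5-6): L=3.9160, (cx,cy)=(0.3917,-0.9201)
solve A·x = −loads:
  F[0-1] = -277.5459 N (compression)
  F[0-2] = +636.8647 N (tension)
  F[1-2] = +283.4485 N (tension)
  F[1-3] = -184.9888 N (compression)
  F[2-3] = -280.4218 N (compression)
  F[2-4] = +831.3162 N (tension)
  F[3-4] = +379.9533 N (tension)
  F[3-5] = -430.6732 N (compression)
  F[4-5] = +510.2915 N (tension)
  F[4-6] = +239.9916 N (tension)
  F[5-6] = -612.6454 N (compression)
  Rx@0 = -553.4900 N
  Ry@0 = +264.7271 N
  Ry@6 = +563.6829 N

831.316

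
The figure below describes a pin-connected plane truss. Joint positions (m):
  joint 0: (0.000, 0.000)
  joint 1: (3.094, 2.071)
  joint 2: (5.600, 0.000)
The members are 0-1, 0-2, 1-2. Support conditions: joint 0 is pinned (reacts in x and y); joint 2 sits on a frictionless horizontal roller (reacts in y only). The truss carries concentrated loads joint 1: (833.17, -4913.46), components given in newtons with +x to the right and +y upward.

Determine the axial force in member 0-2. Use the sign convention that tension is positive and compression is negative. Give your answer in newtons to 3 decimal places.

N=3 nodes, M=3 members, R=3 reactions → 2N=6, M+R=6
member 0 (0-1): L=3.7232, (cx,cy)=(0.8310,0.5562)
member 1 (0-2): L=5.6000, (cx,cy)=(1.0000,0.0000)
member 2 (1-2): L=3.2510, (cx,cy)=(0.7708,-0.6370)
solve A·x = −loads:
  F[0-1] = -3398.9274 N (compression)
  F[0-2] = +3657.7324 N (tension)
  F[1-2] = -4745.1440 N (compression)
  Rx@0 = -833.1700 N
  Ry@0 = +1890.6492 N
  Ry@2 = +3022.8108 N

3657.732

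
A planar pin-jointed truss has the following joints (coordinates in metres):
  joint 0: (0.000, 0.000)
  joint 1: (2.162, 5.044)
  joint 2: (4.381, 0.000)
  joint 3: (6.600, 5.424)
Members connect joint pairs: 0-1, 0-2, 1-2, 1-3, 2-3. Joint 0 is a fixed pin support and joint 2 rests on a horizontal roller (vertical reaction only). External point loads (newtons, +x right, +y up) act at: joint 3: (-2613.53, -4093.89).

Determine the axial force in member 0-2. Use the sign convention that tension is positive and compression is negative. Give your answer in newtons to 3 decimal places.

-2115.393

N=4 nodes, M=5 members, R=3 reactions → 2N=8, M+R=8
member 0 (0-1): L=5.4878, (cx,cy)=(0.3940,0.9191)
member 1 (0-2): L=4.3810, (cx,cy)=(1.0000,0.0000)
member 2 (1-2): L=5.5105, (cx,cy)=(0.4027,-0.9153)
member 3 (1-3): L=4.4542, (cx,cy)=(0.9964,0.0853)
member 4 (2-3): L=5.8604, (cx,cy)=(0.3786,0.9255)
solve A·x = −loads:
  F[0-1] = -1264.4238 N (compression)
  F[0-2] = -2115.3935 N (compression)
  F[1-2] = +1178.6593 N (tension)
  F[1-3] = -976.3230 N (compression)
  F[2-3] = -4333.2448 N (compression)
  Rx@0 = +2613.5300 N
  Ry@0 = +1162.1650 N
  Ry@2 = +2931.7250 N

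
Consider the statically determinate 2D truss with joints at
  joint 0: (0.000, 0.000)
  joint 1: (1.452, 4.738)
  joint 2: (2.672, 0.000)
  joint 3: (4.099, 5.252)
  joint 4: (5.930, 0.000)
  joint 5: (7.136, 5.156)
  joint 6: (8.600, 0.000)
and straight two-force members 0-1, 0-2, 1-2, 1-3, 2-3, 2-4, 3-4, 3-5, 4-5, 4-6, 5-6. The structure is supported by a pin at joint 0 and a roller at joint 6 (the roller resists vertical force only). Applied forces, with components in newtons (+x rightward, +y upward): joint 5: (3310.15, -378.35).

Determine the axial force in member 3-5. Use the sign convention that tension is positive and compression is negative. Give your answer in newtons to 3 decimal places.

2193.274

N=7 nodes, M=11 members, R=3 reactions → 2N=14, M+R=14
member 0 (0-1): L=4.9555, (cx,cy)=(0.2930,0.9561)
member 1 (0-2): L=2.6720, (cx,cy)=(1.0000,0.0000)
member 2 (1-2): L=4.8925, (cx,cy)=(0.2494,-0.9684)
member 3 (1-3): L=2.6964, (cx,cy)=(0.9817,0.1906)
member 4 (2-3): L=5.4424, (cx,cy)=(0.2622,0.9650)
member 5 (2-4): L=3.2580, (cx,cy)=(1.0000,0.0000)
member 6 (3-4): L=5.5620, (cx,cy)=(0.3292,-0.9443)
member 7 (3-5): L=3.0385, (cx,cy)=(0.9995,-0.0316)
member 8 (4-5): L=5.2952, (cx,cy)=(0.2278,0.9737)
member 9 (4-6): L=2.6700, (cx,cy)=(1.0000,0.0000)
member 10 (5-6): L=5.3598, (cx,cy)=(0.2731,-0.9620)
solve A·x = −loads:
  F[0-1] = +2008.2866 N (tension)
  F[0-2] = +2721.7060 N (tension)
  F[1-2] = -1775.9839 N (compression)
  F[1-3] = +1050.5646 N (tension)
  F[2-3] = +1782.2368 N (tension)
  F[2-4] = +1811.5465 N (tension)
  F[3-4] = -2106.8724 N (compression)
  F[3-5] = +2193.2744 N (tension)
  F[4-5] = +2043.1347 N (tension)
  F[4-6] = +652.6365 N (tension)
  F[5-6] = -2389.3522 N (compression)
  Rx@0 = -3310.1500 N
  Ry@0 = -1920.1429 N
  Ry@6 = +2298.4929 N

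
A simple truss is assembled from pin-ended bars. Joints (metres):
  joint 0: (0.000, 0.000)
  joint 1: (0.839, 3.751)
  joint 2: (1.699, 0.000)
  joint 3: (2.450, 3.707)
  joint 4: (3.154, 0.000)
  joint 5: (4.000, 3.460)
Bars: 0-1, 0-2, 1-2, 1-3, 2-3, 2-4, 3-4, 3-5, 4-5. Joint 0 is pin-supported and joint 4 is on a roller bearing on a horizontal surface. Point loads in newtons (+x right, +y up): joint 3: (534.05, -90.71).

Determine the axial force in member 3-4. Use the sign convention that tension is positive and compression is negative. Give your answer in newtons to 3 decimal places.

N=6 nodes, M=9 members, R=3 reactions → 2N=12, M+R=12
member 0 (0-1): L=3.8437, (cx,cy)=(0.2183,0.9759)
member 1 (0-2): L=1.6990, (cx,cy)=(1.0000,0.0000)
member 2 (1-2): L=3.8483, (cx,cy)=(0.2235,-0.9747)
member 3 (1-3): L=1.6116, (cx,cy)=(0.9996,-0.0273)
member 4 (2-3): L=3.7823, (cx,cy)=(0.1986,0.9801)
member 5 (2-4): L=1.4550, (cx,cy)=(1.0000,0.0000)
member 6 (3-4): L=3.7733, (cx,cy)=(0.1866,-0.9824)
member 7 (3-5): L=1.5696, (cx,cy)=(0.9875,-0.1574)
member 8 (4-5): L=3.5619, (cx,cy)=(0.2375,0.9714)
solve A·x = −loads:
  F[0-1] = +622.4489 N (tension)
  F[0-2] = +398.1818 N (tension)
  F[1-2] = -630.9582 N (compression)
  F[1-3] = +276.9741 N (tension)
  F[2-3] = +627.4950 N (tension)
  F[2-4] = +132.5862 N (tension)
  F[3-4] = -710.6276 N (compression)
  F[3-5] = +0.0000 N (tension)
  F[4-5] = -0.0000 N (compression)
  Rx@0 = -534.0500 N
  Ry@0 = -607.4393 N
  Ry@4 = +698.1493 N

-710.628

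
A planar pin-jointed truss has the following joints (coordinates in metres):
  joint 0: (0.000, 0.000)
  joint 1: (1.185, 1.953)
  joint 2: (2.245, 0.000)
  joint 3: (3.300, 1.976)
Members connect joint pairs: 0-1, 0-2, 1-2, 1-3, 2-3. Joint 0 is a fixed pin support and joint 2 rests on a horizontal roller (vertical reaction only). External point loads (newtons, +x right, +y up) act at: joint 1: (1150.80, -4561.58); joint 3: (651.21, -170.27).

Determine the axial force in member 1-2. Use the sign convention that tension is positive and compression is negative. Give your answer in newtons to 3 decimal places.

N=4 nodes, M=5 members, R=3 reactions → 2N=8, M+R=8
member 0 (0-1): L=2.2844, (cx,cy)=(0.5187,0.8549)
member 1 (0-2): L=2.2450, (cx,cy)=(1.0000,0.0000)
member 2 (1-2): L=2.2221, (cx,cy)=(0.4770,-0.8789)
member 3 (1-3): L=2.1151, (cx,cy)=(0.9999,0.0109)
member 4 (2-3): L=2.2400, (cx,cy)=(0.4710,0.8821)
solve A·x = −loads:
  F[0-1] = -584.2349 N (compression)
  F[0-2] = +2105.0750 N (tension)
  F[1-2] = -4612.6084 N (compression)
  F[1-3] = +746.4964 N (tension)
  F[2-3] = -202.2206 N (compression)
  Rx@0 = -1802.0100 N
  Ry@0 = +499.4818 N
  Ry@2 = +4232.3682 N

-4612.608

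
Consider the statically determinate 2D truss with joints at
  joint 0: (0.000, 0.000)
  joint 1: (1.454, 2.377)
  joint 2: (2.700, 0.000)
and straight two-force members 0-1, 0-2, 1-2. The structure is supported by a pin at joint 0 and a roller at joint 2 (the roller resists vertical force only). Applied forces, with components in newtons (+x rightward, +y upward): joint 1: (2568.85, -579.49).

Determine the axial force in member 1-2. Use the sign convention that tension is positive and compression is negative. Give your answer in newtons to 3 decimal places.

-2905.754

N=3 nodes, M=3 members, R=3 reactions → 2N=6, M+R=6
member 0 (0-1): L=2.7864, (cx,cy)=(0.5218,0.8531)
member 1 (0-2): L=2.7000, (cx,cy)=(1.0000,0.0000)
member 2 (1-2): L=2.6838, (cx,cy)=(0.4643,-0.8857)
solve A·x = −loads:
  F[0-1] = +2337.6030 N (tension)
  F[0-2] = +1349.0587 N (tension)
  F[1-2] = -2905.7537 N (compression)
  Rx@0 = -2568.8500 N
  Ry@0 = -1994.1155 N
  Ry@2 = +2573.6055 N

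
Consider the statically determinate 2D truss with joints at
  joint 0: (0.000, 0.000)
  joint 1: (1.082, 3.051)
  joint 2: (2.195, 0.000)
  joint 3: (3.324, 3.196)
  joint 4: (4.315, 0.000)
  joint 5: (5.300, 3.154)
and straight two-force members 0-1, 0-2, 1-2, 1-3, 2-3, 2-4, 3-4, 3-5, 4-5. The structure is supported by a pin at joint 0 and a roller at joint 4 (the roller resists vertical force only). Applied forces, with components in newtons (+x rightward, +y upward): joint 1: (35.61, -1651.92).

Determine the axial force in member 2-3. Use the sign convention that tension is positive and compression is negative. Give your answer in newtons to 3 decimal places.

486.473

N=6 nodes, M=9 members, R=3 reactions → 2N=12, M+R=12
member 0 (0-1): L=3.2372, (cx,cy)=(0.3342,0.9425)
member 1 (0-2): L=2.1950, (cx,cy)=(1.0000,0.0000)
member 2 (1-2): L=3.2477, (cx,cy)=(0.3427,-0.9394)
member 3 (1-3): L=2.2467, (cx,cy)=(0.9979,0.0645)
member 4 (2-3): L=3.3896, (cx,cy)=(0.3331,0.9429)
member 5 (2-4): L=2.1200, (cx,cy)=(1.0000,0.0000)
member 6 (3-4): L=3.3461, (cx,cy)=(0.2962,-0.9551)
member 7 (3-5): L=1.9764, (cx,cy)=(0.9998,-0.0213)
member 8 (4-5): L=3.3042, (cx,cy)=(0.2981,0.9545)
solve A·x = −loads:
  F[0-1] = -1286.5075 N (compression)
  F[0-2] = +465.6144 N (tension)
  F[1-2] = -488.2622 N (compression)
  F[1-3] = -298.9067 N (compression)
  F[2-3] = +486.4729 N (tension)
  F[2-4] = +136.2479 N (tension)
  F[3-4] = -460.0417 N (compression)
  F[3-5] = -0.0000 N (compression)
  F[4-5] = +0.0000 N (tension)
  Rx@0 = -35.6100 N
  Ry@0 = +1212.5171 N
  Ry@4 = +439.4029 N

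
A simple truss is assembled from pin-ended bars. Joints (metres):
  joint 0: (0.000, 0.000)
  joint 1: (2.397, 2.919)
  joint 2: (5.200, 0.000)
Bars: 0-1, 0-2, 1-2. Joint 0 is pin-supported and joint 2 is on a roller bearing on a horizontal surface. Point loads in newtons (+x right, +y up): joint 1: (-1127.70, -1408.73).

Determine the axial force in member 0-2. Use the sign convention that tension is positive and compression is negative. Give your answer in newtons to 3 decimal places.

N=3 nodes, M=3 members, R=3 reactions → 2N=6, M+R=6
member 0 (0-1): L=3.7771, (cx,cy)=(0.6346,0.7728)
member 1 (0-2): L=5.2000, (cx,cy)=(1.0000,0.0000)
member 2 (1-2): L=4.0469, (cx,cy)=(0.6926,-0.7213)
solve A·x = −loads:
  F[0-1] = -1801.6914 N (compression)
  F[0-2] = +15.6909 N (tension)
  F[1-2] = -22.6541 N (compression)
  Rx@0 = +1127.7000 N
  Ry@0 = +1392.3897 N
  Ry@2 = +16.3403 N

15.691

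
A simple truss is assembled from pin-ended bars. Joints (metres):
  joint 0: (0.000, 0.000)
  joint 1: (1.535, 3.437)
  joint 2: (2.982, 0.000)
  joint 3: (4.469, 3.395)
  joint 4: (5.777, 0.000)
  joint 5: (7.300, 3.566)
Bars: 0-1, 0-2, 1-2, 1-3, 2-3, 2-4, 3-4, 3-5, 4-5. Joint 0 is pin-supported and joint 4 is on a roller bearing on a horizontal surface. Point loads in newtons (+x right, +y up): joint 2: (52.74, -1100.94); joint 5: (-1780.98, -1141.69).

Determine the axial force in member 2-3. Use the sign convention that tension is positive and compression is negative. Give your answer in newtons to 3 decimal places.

-269.340

N=6 nodes, M=9 members, R=3 reactions → 2N=12, M+R=12
member 0 (0-1): L=3.7642, (cx,cy)=(0.4078,0.9131)
member 1 (0-2): L=2.9820, (cx,cy)=(1.0000,0.0000)
member 2 (1-2): L=3.7292, (cx,cy)=(0.3880,-0.9217)
member 3 (1-3): L=2.9343, (cx,cy)=(0.9999,-0.0143)
member 4 (2-3): L=3.7064, (cx,cy)=(0.4012,0.9160)
member 5 (2-4): L=2.7950, (cx,cy)=(1.0000,0.0000)
member 6 (3-4): L=3.6383, (cx,cy)=(0.3595,-0.9331)
member 7 (3-5): L=2.8362, (cx,cy)=(0.9982,0.0603)
member 8 (4-5): L=3.8776, (cx,cy)=(0.3928,0.9196)
solve A·x = −loads:
  F[0-1] = -1457.7328 N (compression)
  F[0-2] = -1133.7922 N (compression)
  F[1-2] = +1462.2162 N (tension)
  F[1-3] = -1161.9375 N (compression)
  F[2-3] = -269.3395 N (compression)
  F[2-4] = -511.1023 N (compression)
  F[3-4] = +160.6284 N (tension)
  F[3-5] = -1330.0455 N (compression)
  F[4-5] = -1154.2564 N (compression)
  Rx@0 = +1728.2400 N
  Ry@0 = +1331.0210 N
  Ry@4 = +911.6090 N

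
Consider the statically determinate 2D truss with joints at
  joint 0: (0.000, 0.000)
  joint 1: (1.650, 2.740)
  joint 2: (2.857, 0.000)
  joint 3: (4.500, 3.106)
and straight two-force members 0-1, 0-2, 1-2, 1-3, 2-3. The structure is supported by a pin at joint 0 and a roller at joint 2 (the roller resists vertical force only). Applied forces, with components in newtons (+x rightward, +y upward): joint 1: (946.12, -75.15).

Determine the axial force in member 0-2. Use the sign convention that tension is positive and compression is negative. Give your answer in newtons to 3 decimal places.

N=4 nodes, M=5 members, R=3 reactions → 2N=8, M+R=8
member 0 (0-1): L=3.1985, (cx,cy)=(0.5159,0.8567)
member 1 (0-2): L=2.8570, (cx,cy)=(1.0000,0.0000)
member 2 (1-2): L=2.9941, (cx,cy)=(0.4031,-0.9151)
member 3 (1-3): L=2.8734, (cx,cy)=(0.9919,0.1274)
member 4 (2-3): L=3.5138, (cx,cy)=(0.4676,0.8839)
solve A·x = −loads:
  F[0-1] = +1022.1341 N (tension)
  F[0-2] = +418.8271 N (tension)
  F[1-2] = -1038.9373 N (compression)
  F[1-3] = +0.0000 N (tension)
  F[2-3] = -0.0000 N (compression)
  Rx@0 = -946.1200 N
  Ry@0 = -875.6257 N
  Ry@2 = +950.7757 N

418.827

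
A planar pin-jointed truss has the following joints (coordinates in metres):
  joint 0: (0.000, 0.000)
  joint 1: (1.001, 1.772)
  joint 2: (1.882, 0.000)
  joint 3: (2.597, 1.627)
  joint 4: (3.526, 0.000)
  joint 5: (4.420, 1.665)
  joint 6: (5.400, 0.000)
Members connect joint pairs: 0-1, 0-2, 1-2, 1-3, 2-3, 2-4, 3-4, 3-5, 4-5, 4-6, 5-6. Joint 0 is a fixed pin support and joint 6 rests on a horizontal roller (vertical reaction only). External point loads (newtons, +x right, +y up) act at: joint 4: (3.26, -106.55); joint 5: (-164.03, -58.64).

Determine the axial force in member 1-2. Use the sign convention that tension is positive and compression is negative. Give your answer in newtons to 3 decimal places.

N=7 nodes, M=11 members, R=3 reactions → 2N=14, M+R=14
member 0 (0-1): L=2.0352, (cx,cy)=(0.4918,0.8707)
member 1 (0-2): L=1.8820, (cx,cy)=(1.0000,0.0000)
member 2 (1-2): L=1.9789, (cx,cy)=(0.4452,-0.8954)
member 3 (1-3): L=1.6026, (cx,cy)=(0.9959,-0.0905)
member 4 (2-3): L=1.7772, (cx,cy)=(0.4023,0.9155)
member 5 (2-4): L=1.6440, (cx,cy)=(1.0000,0.0000)
member 6 (3-4): L=1.8735, (cx,cy)=(0.4959,-0.8684)
member 7 (3-5): L=1.8234, (cx,cy)=(0.9998,0.0208)
member 8 (4-5): L=1.8898, (cx,cy)=(0.4731,0.8810)
member 9 (4-6): L=1.8740, (cx,cy)=(1.0000,0.0000)
member 10 (5-6): L=1.9320, (cx,cy)=(0.5072,-0.8618)
solve A·x = −loads:
  F[0-1] = -112.7792 N (compression)
  F[0-2] = -105.2999 N (compression)
  F[1-2] = +120.7435 N (tension)
  F[1-3] = -109.6739 N (compression)
  F[2-3] = -118.0976 N (compression)
  F[2-4] = -4.0325 N (compression)
  F[3-4] = +108.0266 N (tension)
  F[3-5] = -210.3483 N (compression)
  F[4-5] = +14.4591 N (tension)
  F[4-6] = +39.4326 N (tension)
  F[5-6] = -77.7386 N (compression)
  Rx@0 = +160.7700 N
  Ry@0 = +98.1948 N
  Ry@6 = +66.9952 N

120.743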